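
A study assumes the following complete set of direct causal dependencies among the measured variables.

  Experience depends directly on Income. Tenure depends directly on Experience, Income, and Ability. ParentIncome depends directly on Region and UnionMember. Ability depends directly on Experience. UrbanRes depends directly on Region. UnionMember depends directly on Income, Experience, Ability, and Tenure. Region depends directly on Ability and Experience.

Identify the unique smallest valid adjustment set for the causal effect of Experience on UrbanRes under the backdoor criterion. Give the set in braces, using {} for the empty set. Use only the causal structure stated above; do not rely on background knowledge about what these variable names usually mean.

Variables eligible for adjustment (non-descendants of Experience, excluding Experience and UrbanRes): {Income}.
Backdoor paths from Experience to UrbanRes:
  P1: Experience <- Income -> Tenure <- Ability -> Region -> UrbanRes
  P2: Experience <- Income -> Tenure <- Ability -> UnionMember -> ParentIncome <- Region -> UrbanRes
  P3: Experience <- Income -> Tenure -> UnionMember <- Ability -> Region -> UrbanRes
  P4: Experience <- Income -> Tenure -> UnionMember -> ParentIncome <- Region -> UrbanRes
  P5: Experience <- Income -> UnionMember <- Ability -> Region -> UrbanRes
  P6: Experience <- Income -> UnionMember <- Tenure <- Ability -> Region -> UrbanRes
  P7: Experience <- Income -> UnionMember -> ParentIncome <- Region -> UrbanRes
Each backdoor path contains an unconditioned collider, so every path is already blocked with the empty conditioning set:
  P1: blocked at collider Tenure (neither it nor any descendant is in the conditioning set).
  P2: blocked at collider Tenure (neither it nor any descendant is in the conditioning set).
  P3: blocked at collider UnionMember (neither it nor any descendant is in the conditioning set).
  P4: blocked at collider ParentIncome (neither it nor any descendant is in the conditioning set).
  P5: blocked at collider UnionMember (neither it nor any descendant is in the conditioning set).
  P6: blocked at collider UnionMember (neither it nor any descendant is in the conditioning set).
  P7: blocked at collider ParentIncome (neither it nor any descendant is in the conditioning set).
The empty set is therefore the unique smallest valid set.

{}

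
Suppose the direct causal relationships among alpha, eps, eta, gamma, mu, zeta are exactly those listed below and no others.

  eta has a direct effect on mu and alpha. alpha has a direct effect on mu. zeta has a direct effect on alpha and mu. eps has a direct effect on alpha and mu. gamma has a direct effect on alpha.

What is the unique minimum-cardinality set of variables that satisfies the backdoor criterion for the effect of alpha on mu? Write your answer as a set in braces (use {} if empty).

Variables eligible for adjustment (non-descendants of alpha, excluding alpha and mu): {eps, eta, gamma, zeta}.
Backdoor paths from alpha to mu:
  P1: alpha <- zeta -> mu
  P2: alpha <- eta -> mu
  P3: alpha <- eps -> mu
The empty set is not sufficient: P1 (alpha <- zeta -> mu) has no collider blocking it and no conditioned non-collider, so it is open.
Try {eps, eta, zeta}:
  P1: blocked at fork node zeta ∈ conditioning set.
  P2: blocked at fork node eta ∈ conditioning set.
  P3: blocked at fork node eps ∈ conditioning set.
{eps, eta, zeta} contains no descendant of alpha and blocks every backdoor path.
Every element of {eps, eta, zeta} is needed (dropping eps leaves P3 open; dropping eta leaves P2 open; dropping zeta leaves P1 open), so no proper subset is valid.
Among all size-3 subsets of the eligible variables, only {eps, eta, zeta} blocks every backdoor path, so it is the unique smallest valid adjustment set.

{eps, eta, zeta}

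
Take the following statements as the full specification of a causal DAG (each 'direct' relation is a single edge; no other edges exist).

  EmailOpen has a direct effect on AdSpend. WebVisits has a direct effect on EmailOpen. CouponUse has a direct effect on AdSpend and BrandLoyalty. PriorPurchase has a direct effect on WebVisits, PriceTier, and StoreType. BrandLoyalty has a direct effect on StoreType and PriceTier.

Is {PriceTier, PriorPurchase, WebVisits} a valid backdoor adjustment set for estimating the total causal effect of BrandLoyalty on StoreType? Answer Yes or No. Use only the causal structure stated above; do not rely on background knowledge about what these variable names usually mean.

Backdoor paths from BrandLoyalty to StoreType (paths whose first edge points into BrandLoyalty):
  P1: BrandLoyalty <- CouponUse -> AdSpend <- EmailOpen <- WebVisits <- PriorPurchase -> StoreType
Condition 1 (no descendant of BrandLoyalty in the set): FAILS — PriceTier is a descendant of BrandLoyalty.
Condition 2 (every backdoor path blocked by {PriceTier, PriorPurchase, WebVisits}):
  P1: blocked at collider AdSpend (neither it nor any descendant is in the conditioning set).
{PriceTier, PriorPurchase, WebVisits} does not satisfy the backdoor criterion.

No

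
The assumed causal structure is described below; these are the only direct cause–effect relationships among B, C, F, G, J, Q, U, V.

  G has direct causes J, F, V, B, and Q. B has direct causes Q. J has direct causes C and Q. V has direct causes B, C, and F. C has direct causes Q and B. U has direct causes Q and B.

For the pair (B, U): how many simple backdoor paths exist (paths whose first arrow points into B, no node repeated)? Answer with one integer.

A backdoor path from B to U is any simple undirected path whose first edge points into B (i.e. leaves B via a parent).
Parents of B: {Q}.
Enumerating:
  P1: B <- Q -> U
That exhausts the simple backdoor paths. Count: 1.

1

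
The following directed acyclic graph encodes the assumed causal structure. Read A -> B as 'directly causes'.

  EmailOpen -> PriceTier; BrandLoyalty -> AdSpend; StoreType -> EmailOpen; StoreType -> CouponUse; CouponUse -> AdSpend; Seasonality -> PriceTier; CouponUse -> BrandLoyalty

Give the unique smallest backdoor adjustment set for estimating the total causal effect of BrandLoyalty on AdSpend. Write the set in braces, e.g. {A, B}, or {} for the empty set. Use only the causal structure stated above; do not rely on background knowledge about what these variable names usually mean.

Variables eligible for adjustment (non-descendants of BrandLoyalty, excluding BrandLoyalty and AdSpend): {CouponUse, EmailOpen, PriceTier, Seasonality, StoreType}.
Backdoor paths from BrandLoyalty to AdSpend:
  P1: BrandLoyalty <- CouponUse -> AdSpend
The empty set is not sufficient: P1 (BrandLoyalty <- CouponUse -> AdSpend) has no collider blocking it and no conditioned non-collider, so it is open.
Try {CouponUse}:
  P1: blocked at fork node CouponUse ∈ conditioning set.
{CouponUse} contains no descendant of BrandLoyalty and blocks every backdoor path.
No other singleton works — e.g. {StoreType} leaves P1 open — so {CouponUse} is the unique smallest valid adjustment set.

{CouponUse}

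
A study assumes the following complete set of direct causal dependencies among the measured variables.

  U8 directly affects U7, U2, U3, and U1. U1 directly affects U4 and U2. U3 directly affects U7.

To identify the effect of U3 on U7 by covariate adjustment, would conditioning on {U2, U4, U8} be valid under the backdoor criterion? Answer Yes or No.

Backdoor paths from U3 to U7 (paths whose first edge points into U3):
  P1: U3 <- U8 -> U7
Condition 1 (no descendant of U3 in the set): holds — descendants of U3 are {U7}; none are in {U2, U4, U8}.
Condition 2 (every backdoor path blocked by {U2, U4, U8}):
  P1: blocked at fork node U8 ∈ conditioning set.
{U2, U4, U8} satisfies the backdoor criterion.

Yes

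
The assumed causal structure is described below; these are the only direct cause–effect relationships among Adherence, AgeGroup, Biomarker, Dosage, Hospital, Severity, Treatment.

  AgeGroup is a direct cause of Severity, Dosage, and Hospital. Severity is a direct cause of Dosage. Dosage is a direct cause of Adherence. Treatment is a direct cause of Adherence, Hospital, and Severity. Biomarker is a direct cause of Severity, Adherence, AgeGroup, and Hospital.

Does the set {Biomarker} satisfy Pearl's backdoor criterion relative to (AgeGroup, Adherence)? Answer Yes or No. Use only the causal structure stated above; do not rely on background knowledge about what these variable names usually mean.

Yes

Backdoor paths from AgeGroup to Adherence (paths whose first edge points into AgeGroup):
  P1: AgeGroup <- Biomarker -> Hospital <- Treatment -> Severity -> Dosage -> Adherence
  P2: AgeGroup <- Biomarker -> Hospital <- Treatment -> Adherence
  P3: AgeGroup <- Biomarker -> Severity <- Treatment -> Adherence
  P4: AgeGroup <- Biomarker -> Severity -> Dosage -> Adherence
  P5: AgeGroup <- Biomarker -> Adherence
Condition 1 (no descendant of AgeGroup in the set): holds — descendants of AgeGroup are {Adherence, Dosage, Hospital, Severity}; none are in {Biomarker}.
Condition 2 (every backdoor path blocked by {Biomarker}):
  P1: blocked at fork node Biomarker ∈ conditioning set.
  P2: blocked at fork node Biomarker ∈ conditioning set.
  P3: blocked at fork node Biomarker ∈ conditioning set.
  P4: blocked at fork node Biomarker ∈ conditioning set.
  P5: blocked at fork node Biomarker ∈ conditioning set.
{Biomarker} satisfies the backdoor criterion.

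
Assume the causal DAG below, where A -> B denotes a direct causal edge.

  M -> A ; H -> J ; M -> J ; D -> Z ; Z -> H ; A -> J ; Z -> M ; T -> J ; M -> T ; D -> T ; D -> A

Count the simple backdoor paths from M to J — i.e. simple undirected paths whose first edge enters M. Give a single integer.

A backdoor path from M to J is any simple undirected path whose first edge points into M (i.e. leaves M via a parent).
Parents of M: {Z}.
Enumerating:
  P1: M <- Z <- D -> A -> J
  P2: M <- Z <- D -> T -> J
  P3: M <- Z -> H -> J
That exhausts the simple backdoor paths. Count: 3.

3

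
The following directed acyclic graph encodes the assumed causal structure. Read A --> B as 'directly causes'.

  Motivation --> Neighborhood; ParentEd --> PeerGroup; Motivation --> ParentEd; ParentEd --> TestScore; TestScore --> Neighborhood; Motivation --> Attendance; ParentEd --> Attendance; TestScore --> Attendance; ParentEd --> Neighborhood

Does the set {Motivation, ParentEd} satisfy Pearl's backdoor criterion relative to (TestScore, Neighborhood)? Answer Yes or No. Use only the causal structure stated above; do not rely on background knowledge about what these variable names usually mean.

Yes

Backdoor paths from TestScore to Neighborhood (paths whose first edge points into TestScore):
  P1: TestScore <- ParentEd <- Motivation -> Neighborhood
  P2: TestScore <- ParentEd -> Attendance <- Motivation -> Neighborhood
  P3: TestScore <- ParentEd -> Neighborhood
Condition 1 (no descendant of TestScore in the set): holds — descendants of TestScore are {Attendance, Neighborhood}; none are in {Motivation, ParentEd}.
Condition 2 (every backdoor path blocked by {Motivation, ParentEd}):
  P1: blocked at chain node ParentEd ∈ conditioning set.
  P2: blocked at fork node ParentEd ∈ conditioning set.
  P3: blocked at fork node ParentEd ∈ conditioning set.
{Motivation, ParentEd} satisfies the backdoor criterion.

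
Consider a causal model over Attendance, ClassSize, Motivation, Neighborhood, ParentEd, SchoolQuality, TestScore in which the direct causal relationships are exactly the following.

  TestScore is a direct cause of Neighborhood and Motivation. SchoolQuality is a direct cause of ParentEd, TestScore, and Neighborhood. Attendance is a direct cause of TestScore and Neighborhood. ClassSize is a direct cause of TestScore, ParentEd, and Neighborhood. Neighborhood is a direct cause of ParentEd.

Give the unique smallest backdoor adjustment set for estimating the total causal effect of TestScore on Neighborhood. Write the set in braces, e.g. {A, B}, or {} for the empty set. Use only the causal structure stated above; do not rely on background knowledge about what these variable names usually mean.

{Attendance, ClassSize, SchoolQuality}

Variables eligible for adjustment (non-descendants of TestScore, excluding TestScore and Neighborhood): {Attendance, ClassSize, SchoolQuality}.
Backdoor paths from TestScore to Neighborhood:
  P1: TestScore <- ClassSize -> Neighborhood
  P2: TestScore <- ClassSize -> ParentEd <- SchoolQuality -> Neighborhood
  P3: TestScore <- ClassSize -> ParentEd <- Neighborhood
  P4: TestScore <- Attendance -> Neighborhood
  P5: TestScore <- SchoolQuality -> Neighborhood
  P6: TestScore <- SchoolQuality -> ParentEd <- ClassSize -> Neighborhood
  P7: TestScore <- SchoolQuality -> ParentEd <- Neighborhood
The empty set is not sufficient: P1 (TestScore <- ClassSize -> Neighborhood) has no collider blocking it and no conditioned non-collider, so it is open.
Try {Attendance, ClassSize, SchoolQuality}:
  P1: blocked at fork node ClassSize ∈ conditioning set.
  P2: blocked at fork node ClassSize ∈ conditioning set.
  P3: blocked at fork node ClassSize ∈ conditioning set.
  P4: blocked at fork node Attendance ∈ conditioning set.
  P5: blocked at fork node SchoolQuality ∈ conditioning set.
  P6: blocked at fork node SchoolQuality ∈ conditioning set.
  P7: blocked at fork node SchoolQuality ∈ conditioning set.
{Attendance, ClassSize, SchoolQuality} contains no descendant of TestScore and blocks every backdoor path.
Every element of {Attendance, ClassSize, SchoolQuality} is needed (dropping Attendance leaves P4 open; dropping ClassSize leaves P1 open; dropping SchoolQuality leaves P5 open), so no proper subset is valid.
Among all size-3 subsets of the eligible variables, only {Attendance, ClassSize, SchoolQuality} blocks every backdoor path, so it is the unique smallest valid adjustment set.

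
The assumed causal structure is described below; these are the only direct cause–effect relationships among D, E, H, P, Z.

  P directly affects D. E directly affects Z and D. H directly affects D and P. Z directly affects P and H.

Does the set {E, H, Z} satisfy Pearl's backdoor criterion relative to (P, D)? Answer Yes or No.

Yes

Backdoor paths from P to D (paths whose first edge points into P):
  P1: P <- Z <- E -> D
  P2: P <- Z -> H -> D
  P3: P <- H <- Z <- E -> D
  P4: P <- H -> D
Condition 1 (no descendant of P in the set): holds — descendants of P are {D}; none are in {E, H, Z}.
Condition 2 (every backdoor path blocked by {E, H, Z}):
  P1: blocked at chain node Z ∈ conditioning set.
  P2: blocked at fork node Z ∈ conditioning set.
  P3: blocked at chain node H ∈ conditioning set.
  P4: blocked at fork node H ∈ conditioning set.
{E, H, Z} satisfies the backdoor criterion.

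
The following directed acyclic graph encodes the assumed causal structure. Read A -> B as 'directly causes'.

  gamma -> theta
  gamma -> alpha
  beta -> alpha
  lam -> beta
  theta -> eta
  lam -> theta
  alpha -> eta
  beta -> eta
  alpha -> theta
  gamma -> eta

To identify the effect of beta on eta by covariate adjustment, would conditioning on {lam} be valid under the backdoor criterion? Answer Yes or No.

Yes

Backdoor paths from beta to eta (paths whose first edge points into beta):
  P1: beta <- lam -> theta <- gamma -> alpha -> eta
  P2: beta <- lam -> theta <- gamma -> eta
  P3: beta <- lam -> theta <- alpha <- gamma -> eta
  P4: beta <- lam -> theta <- alpha -> eta
  P5: beta <- lam -> theta -> eta
Condition 1 (no descendant of beta in the set): holds — descendants of beta are {alpha, eta, theta}; none are in {lam}.
Condition 2 (every backdoor path blocked by {lam}):
  P1: blocked at fork node lam ∈ conditioning set.
  P2: blocked at fork node lam ∈ conditioning set.
  P3: blocked at fork node lam ∈ conditioning set.
  P4: blocked at fork node lam ∈ conditioning set.
  P5: blocked at fork node lam ∈ conditioning set.
{lam} satisfies the backdoor criterion.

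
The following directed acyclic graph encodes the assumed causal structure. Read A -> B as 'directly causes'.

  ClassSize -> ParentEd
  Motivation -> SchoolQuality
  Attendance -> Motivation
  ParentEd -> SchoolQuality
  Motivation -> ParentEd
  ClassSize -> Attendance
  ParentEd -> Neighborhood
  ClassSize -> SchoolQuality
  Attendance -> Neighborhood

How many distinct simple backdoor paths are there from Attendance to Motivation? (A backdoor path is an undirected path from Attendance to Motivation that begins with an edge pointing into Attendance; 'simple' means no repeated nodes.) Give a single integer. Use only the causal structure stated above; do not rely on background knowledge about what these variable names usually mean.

4

A backdoor path from Attendance to Motivation is any simple undirected path whose first edge points into Attendance (i.e. leaves Attendance via a parent).
Parents of Attendance: {ClassSize}.
Enumerating:
  P1: Attendance <- ClassSize -> ParentEd <- Motivation
  P2: Attendance <- ClassSize -> ParentEd -> SchoolQuality <- Motivation
  P3: Attendance <- ClassSize -> SchoolQuality <- Motivation
  P4: Attendance <- ClassSize -> SchoolQuality <- ParentEd <- Motivation
That exhausts the simple backdoor paths. Count: 4.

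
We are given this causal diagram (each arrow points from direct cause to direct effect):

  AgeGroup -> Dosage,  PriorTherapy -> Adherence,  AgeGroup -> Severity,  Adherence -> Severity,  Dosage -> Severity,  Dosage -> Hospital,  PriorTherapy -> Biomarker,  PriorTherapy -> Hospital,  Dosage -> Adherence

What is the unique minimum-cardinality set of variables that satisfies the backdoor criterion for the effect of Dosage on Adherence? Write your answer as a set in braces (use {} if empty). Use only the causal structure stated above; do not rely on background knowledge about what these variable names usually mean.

Variables eligible for adjustment (non-descendants of Dosage, excluding Dosage and Adherence): {AgeGroup, Biomarker, PriorTherapy}.
Backdoor paths from Dosage to Adherence:
  P1: Dosage <- AgeGroup -> Severity <- Adherence
Each backdoor path contains an unconditioned collider, so every path is already blocked with the empty conditioning set:
  P1: blocked at collider Severity (neither it nor any descendant is in the conditioning set).
The empty set is therefore the unique smallest valid set.

{}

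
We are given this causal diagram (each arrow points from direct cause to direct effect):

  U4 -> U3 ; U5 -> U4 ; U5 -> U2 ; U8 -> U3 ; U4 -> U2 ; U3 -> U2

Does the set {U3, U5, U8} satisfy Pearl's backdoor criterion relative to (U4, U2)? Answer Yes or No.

No

Backdoor paths from U4 to U2 (paths whose first edge points into U4):
  P1: U4 <- U5 -> U2
Condition 1 (no descendant of U4 in the set): FAILS — U3 is a descendant of U4.
Condition 2 (every backdoor path blocked by {U3, U5, U8}):
  P1: blocked at fork node U5 ∈ conditioning set.
{U3, U5, U8} does not satisfy the backdoor criterion.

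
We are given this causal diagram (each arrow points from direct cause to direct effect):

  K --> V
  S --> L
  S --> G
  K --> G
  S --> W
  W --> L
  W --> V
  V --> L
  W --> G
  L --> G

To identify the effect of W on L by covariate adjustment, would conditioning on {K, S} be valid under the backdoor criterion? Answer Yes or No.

Backdoor paths from W to L (paths whose first edge points into W):
  P1: W <- S -> L
  P2: W <- S -> G <- K -> V -> L
  P3: W <- S -> G <- L
Condition 1 (no descendant of W in the set): holds — descendants of W are {G, L, V}; none are in {K, S}.
Condition 2 (every backdoor path blocked by {K, S}):
  P1: blocked at fork node S ∈ conditioning set.
  P2: blocked at fork node S ∈ conditioning set.
  P3: blocked at fork node S ∈ conditioning set.
{K, S} satisfies the backdoor criterion.

Yes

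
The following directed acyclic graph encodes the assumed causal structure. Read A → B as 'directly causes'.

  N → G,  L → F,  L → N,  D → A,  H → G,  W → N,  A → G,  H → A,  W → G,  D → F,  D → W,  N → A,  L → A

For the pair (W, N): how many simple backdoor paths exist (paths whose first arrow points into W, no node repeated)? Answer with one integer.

A backdoor path from W to N is any simple undirected path whose first edge points into W (i.e. leaves W via a parent).
Parents of W: {D}.
Enumerating:
  P1: W <- D -> A <- L -> N
  P2: W <- D -> A <- N
  P3: W <- D -> A <- H -> G <- N
  P4: W <- D -> A -> G <- N
  P5: W <- D -> F <- L -> N
  P6: W <- D -> F <- L -> A <- N
  P7: W <- D -> F <- L -> A <- H -> G <- N
  P8: W <- D -> F <- L -> A -> G <- N
That exhausts the simple backdoor paths. Count: 8.

8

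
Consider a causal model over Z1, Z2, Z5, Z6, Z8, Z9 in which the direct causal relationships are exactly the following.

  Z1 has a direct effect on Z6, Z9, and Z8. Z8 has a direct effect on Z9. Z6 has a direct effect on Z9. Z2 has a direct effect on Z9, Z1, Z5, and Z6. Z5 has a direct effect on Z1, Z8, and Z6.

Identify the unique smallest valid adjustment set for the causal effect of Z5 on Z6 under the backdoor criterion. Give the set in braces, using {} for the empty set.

{Z2}

Variables eligible for adjustment (non-descendants of Z5, excluding Z5 and Z6): {Z2}.
Backdoor paths from Z5 to Z6:
  P1: Z5 <- Z2 -> Z1 -> Z8 -> Z9 <- Z6
  P2: Z5 <- Z2 -> Z1 -> Z6
  P3: Z5 <- Z2 -> Z1 -> Z9 <- Z6
  P4: Z5 <- Z2 -> Z6
  P5: Z5 <- Z2 -> Z9 <- Z1 -> Z6
  P6: Z5 <- Z2 -> Z9 <- Z8 <- Z1 -> Z6
  P7: Z5 <- Z2 -> Z9 <- Z6
The empty set is not sufficient: P2 (Z5 <- Z2 -> Z1 -> Z6) has no collider blocking it and no conditioned non-collider, so it is open.
Try {Z2}:
  P1: blocked at fork node Z2 ∈ conditioning set.
  P2: blocked at fork node Z2 ∈ conditioning set.
  P3: blocked at fork node Z2 ∈ conditioning set.
  P4: blocked at fork node Z2 ∈ conditioning set.
  P5: blocked at fork node Z2 ∈ conditioning set.
  P6: blocked at fork node Z2 ∈ conditioning set.
  P7: blocked at fork node Z2 ∈ conditioning set.
{Z2} contains no descendant of Z5 and blocks every backdoor path.
{Z2} is the unique smallest valid adjustment set.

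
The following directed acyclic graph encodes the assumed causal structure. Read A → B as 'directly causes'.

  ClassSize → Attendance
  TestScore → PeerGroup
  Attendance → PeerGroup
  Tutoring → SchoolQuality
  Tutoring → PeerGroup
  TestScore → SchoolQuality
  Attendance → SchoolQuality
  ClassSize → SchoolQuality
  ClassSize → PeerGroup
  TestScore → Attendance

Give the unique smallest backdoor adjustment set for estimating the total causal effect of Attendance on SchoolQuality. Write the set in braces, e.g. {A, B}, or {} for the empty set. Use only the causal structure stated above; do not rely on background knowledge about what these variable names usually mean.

Variables eligible for adjustment (non-descendants of Attendance, excluding Attendance and SchoolQuality): {ClassSize, TestScore, Tutoring}.
Backdoor paths from Attendance to SchoolQuality:
  P1: Attendance <- TestScore -> SchoolQuality
  P2: Attendance <- TestScore -> PeerGroup <- Tutoring -> SchoolQuality
  P3: Attendance <- TestScore -> PeerGroup <- ClassSize -> SchoolQuality
  P4: Attendance <- ClassSize -> SchoolQuality
  P5: Attendance <- ClassSize -> PeerGroup <- TestScore -> SchoolQuality
  P6: Attendance <- ClassSize -> PeerGroup <- Tutoring -> SchoolQuality
The empty set is not sufficient: P1 (Attendance <- TestScore -> SchoolQuality) has no collider blocking it and no conditioned non-collider, so it is open.
Try {ClassSize, TestScore}:
  P1: blocked at fork node TestScore ∈ conditioning set.
  P2: blocked at fork node TestScore ∈ conditioning set.
  P3: blocked at fork node TestScore ∈ conditioning set.
  P4: blocked at fork node ClassSize ∈ conditioning set.
  P5: blocked at fork node ClassSize ∈ conditioning set.
  P6: blocked at fork node ClassSize ∈ conditioning set.
{ClassSize, TestScore} contains no descendant of Attendance and blocks every backdoor path.
Every element of {ClassSize, TestScore} is needed (dropping ClassSize leaves P4 open; dropping TestScore leaves P1 open), so no proper subset is valid.
Among all size-2 subsets of the eligible variables, only {ClassSize, TestScore} blocks every backdoor path, so it is the unique smallest valid adjustment set.

{ClassSize, TestScore}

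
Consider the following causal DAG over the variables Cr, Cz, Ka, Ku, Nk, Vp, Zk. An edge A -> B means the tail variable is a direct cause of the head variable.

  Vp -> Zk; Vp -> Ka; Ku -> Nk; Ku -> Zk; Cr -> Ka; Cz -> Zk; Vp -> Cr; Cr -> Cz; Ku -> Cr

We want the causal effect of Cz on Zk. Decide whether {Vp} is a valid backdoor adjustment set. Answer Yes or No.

No

Backdoor paths from Cz to Zk (paths whose first edge points into Cz):
  P1: Cz <- Cr <- Ku -> Zk
  P2: Cz <- Cr <- Vp -> Zk
  P3: Cz <- Cr -> Ka <- Vp -> Zk
Condition 1 (no descendant of Cz in the set): holds — descendants of Cz are {Zk}; none are in {Vp}.
Condition 2 (every backdoor path blocked by {Vp}):
  P1: open — no interior node is in the conditioning set.
  P2: blocked at fork node Vp ∈ conditioning set.
  P3: blocked at collider Ka (neither it nor any descendant is in the conditioning set).
{Vp} does not satisfy the backdoor criterion.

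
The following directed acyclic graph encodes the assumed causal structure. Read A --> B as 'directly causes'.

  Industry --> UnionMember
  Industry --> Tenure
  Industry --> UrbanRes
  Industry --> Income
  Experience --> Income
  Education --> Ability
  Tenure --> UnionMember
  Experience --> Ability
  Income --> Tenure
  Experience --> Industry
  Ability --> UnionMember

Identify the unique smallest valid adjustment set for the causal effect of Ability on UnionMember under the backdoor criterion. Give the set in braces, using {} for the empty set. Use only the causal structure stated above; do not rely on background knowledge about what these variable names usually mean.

{Experience}

Variables eligible for adjustment (non-descendants of Ability, excluding Ability and UnionMember): {Education, Experience, Income, Industry, Tenure, UrbanRes}.
Backdoor paths from Ability to UnionMember:
  P1: Ability <- Experience -> Industry -> Income -> Tenure -> UnionMember
  P2: Ability <- Experience -> Industry -> Tenure -> UnionMember
  P3: Ability <- Experience -> Industry -> UnionMember
  P4: Ability <- Experience -> Income <- Industry -> Tenure -> UnionMember
  P5: Ability <- Experience -> Income <- Industry -> UnionMember
  P6: Ability <- Experience -> Income -> Tenure <- Industry -> UnionMember
  P7: Ability <- Experience -> Income -> Tenure -> UnionMember
The empty set is not sufficient: P1 (Ability <- Experience -> Industry -> Income -> Tenure -> UnionMember) has no collider blocking it and no conditioned non-collider, so it is open.
Try {Experience}:
  P1: blocked at fork node Experience ∈ conditioning set.
  P2: blocked at fork node Experience ∈ conditioning set.
  P3: blocked at fork node Experience ∈ conditioning set.
  P4: blocked at fork node Experience ∈ conditioning set.
  P5: blocked at fork node Experience ∈ conditioning set.
  P6: blocked at fork node Experience ∈ conditioning set.
  P7: blocked at fork node Experience ∈ conditioning set.
{Experience} contains no descendant of Ability and blocks every backdoor path.
No other singleton works — e.g. {Industry} leaves P7 open — so {Experience} is the unique smallest valid adjustment set.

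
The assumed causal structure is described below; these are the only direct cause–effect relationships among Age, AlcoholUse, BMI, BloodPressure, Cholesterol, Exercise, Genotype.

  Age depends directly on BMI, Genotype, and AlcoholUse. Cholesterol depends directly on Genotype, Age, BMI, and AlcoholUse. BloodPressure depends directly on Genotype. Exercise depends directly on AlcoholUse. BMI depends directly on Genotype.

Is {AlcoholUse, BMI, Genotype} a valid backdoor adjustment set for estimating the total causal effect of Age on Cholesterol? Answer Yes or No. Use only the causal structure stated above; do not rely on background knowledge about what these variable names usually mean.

Yes

Backdoor paths from Age to Cholesterol (paths whose first edge points into Age):
  P1: Age <- Genotype -> BMI -> Cholesterol
  P2: Age <- Genotype -> Cholesterol
  P3: Age <- AlcoholUse -> Cholesterol
  P4: Age <- BMI <- Genotype -> Cholesterol
  P5: Age <- BMI -> Cholesterol
Condition 1 (no descendant of Age in the set): holds — descendants of Age are {Cholesterol}; none are in {AlcoholUse, BMI, Genotype}.
Condition 2 (every backdoor path blocked by {AlcoholUse, BMI, Genotype}):
  P1: blocked at fork node Genotype ∈ conditioning set.
  P2: blocked at fork node Genotype ∈ conditioning set.
  P3: blocked at fork node AlcoholUse ∈ conditioning set.
  P4: blocked at chain node BMI ∈ conditioning set.
  P5: blocked at fork node BMI ∈ conditioning set.
{AlcoholUse, BMI, Genotype} satisfies the backdoor criterion.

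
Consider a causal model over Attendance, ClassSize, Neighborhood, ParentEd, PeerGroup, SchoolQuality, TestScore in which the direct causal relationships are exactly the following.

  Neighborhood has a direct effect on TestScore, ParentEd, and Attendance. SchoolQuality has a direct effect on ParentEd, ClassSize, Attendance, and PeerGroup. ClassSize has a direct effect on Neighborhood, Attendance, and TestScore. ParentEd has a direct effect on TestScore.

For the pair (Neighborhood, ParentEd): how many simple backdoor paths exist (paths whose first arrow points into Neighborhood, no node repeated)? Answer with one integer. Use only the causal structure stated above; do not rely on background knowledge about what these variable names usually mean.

3

A backdoor path from Neighborhood to ParentEd is any simple undirected path whose first edge points into Neighborhood (i.e. leaves Neighborhood via a parent).
Parents of Neighborhood: {ClassSize}.
Enumerating:
  P1: Neighborhood <- ClassSize <- SchoolQuality -> ParentEd
  P2: Neighborhood <- ClassSize -> TestScore <- ParentEd
  P3: Neighborhood <- ClassSize -> Attendance <- SchoolQuality -> ParentEd
That exhausts the simple backdoor paths. Count: 3.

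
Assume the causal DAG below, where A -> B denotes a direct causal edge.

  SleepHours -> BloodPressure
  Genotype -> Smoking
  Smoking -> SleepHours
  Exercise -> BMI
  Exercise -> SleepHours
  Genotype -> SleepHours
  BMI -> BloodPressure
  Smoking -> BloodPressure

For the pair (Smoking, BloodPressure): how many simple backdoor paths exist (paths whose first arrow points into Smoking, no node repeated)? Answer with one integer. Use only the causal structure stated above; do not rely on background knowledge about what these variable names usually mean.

A backdoor path from Smoking to BloodPressure is any simple undirected path whose first edge points into Smoking (i.e. leaves Smoking via a parent).
Parents of Smoking: {Genotype}.
Enumerating:
  P1: Smoking <- Genotype -> SleepHours <- Exercise -> BMI -> BloodPressure
  P2: Smoking <- Genotype -> SleepHours -> BloodPressure
That exhausts the simple backdoor paths. Count: 2.

2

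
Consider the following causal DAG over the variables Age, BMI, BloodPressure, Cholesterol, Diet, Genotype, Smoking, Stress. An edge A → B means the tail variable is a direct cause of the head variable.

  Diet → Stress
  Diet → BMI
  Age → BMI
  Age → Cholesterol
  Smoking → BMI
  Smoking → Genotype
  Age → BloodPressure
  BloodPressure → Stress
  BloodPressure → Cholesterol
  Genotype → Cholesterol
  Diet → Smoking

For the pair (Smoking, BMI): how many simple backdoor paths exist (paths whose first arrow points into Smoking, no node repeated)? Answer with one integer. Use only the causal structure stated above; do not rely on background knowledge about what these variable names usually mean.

3

A backdoor path from Smoking to BMI is any simple undirected path whose first edge points into Smoking (i.e. leaves Smoking via a parent).
Parents of Smoking: {Diet}.
Enumerating:
  P1: Smoking <- Diet -> BMI
  P2: Smoking <- Diet -> Stress <- BloodPressure <- Age -> BMI
  P3: Smoking <- Diet -> Stress <- BloodPressure -> Cholesterol <- Age -> BMI
That exhausts the simple backdoor paths. Count: 3.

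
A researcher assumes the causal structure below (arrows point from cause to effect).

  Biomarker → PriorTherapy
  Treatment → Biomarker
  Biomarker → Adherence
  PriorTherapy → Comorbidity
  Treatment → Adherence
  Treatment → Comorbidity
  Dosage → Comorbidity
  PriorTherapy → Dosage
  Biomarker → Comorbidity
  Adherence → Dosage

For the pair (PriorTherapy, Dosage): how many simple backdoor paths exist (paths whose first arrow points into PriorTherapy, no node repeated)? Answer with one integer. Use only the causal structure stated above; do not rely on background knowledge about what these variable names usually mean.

6

A backdoor path from PriorTherapy to Dosage is any simple undirected path whose first edge points into PriorTherapy (i.e. leaves PriorTherapy via a parent).
Parents of PriorTherapy: {Biomarker}.
Enumerating:
  P1: PriorTherapy <- Biomarker <- Treatment -> Adherence -> Dosage
  P2: PriorTherapy <- Biomarker <- Treatment -> Comorbidity <- Dosage
  P3: PriorTherapy <- Biomarker -> Adherence <- Treatment -> Comorbidity <- Dosage
  P4: PriorTherapy <- Biomarker -> Adherence -> Dosage
  P5: PriorTherapy <- Biomarker -> Comorbidity <- Treatment -> Adherence -> Dosage
  P6: PriorTherapy <- Biomarker -> Comorbidity <- Dosage
That exhausts the simple backdoor paths. Count: 6.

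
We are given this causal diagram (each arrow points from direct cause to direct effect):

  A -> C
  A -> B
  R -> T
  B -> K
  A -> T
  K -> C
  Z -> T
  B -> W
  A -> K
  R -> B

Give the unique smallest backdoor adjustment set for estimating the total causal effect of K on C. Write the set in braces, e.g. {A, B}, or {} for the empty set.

{A}

Variables eligible for adjustment (non-descendants of K, excluding K and C): {A, B, R, T, W, Z}.
Backdoor paths from K to C:
  P1: K <- A -> C
  P2: K <- B <- R -> T <- A -> C
  P3: K <- B <- A -> C
The empty set is not sufficient: P1 (K <- A -> C) has no collider blocking it and no conditioned non-collider, so it is open.
Try {A}:
  P1: blocked at fork node A ∈ conditioning set.
  P2: blocked at collider T (neither it nor any descendant is in the conditioning set).
  P3: blocked at fork node A ∈ conditioning set.
{A} contains no descendant of K and blocks every backdoor path.
No other singleton works — e.g. {R} leaves P1 open — so {A} is the unique smallest valid adjustment set.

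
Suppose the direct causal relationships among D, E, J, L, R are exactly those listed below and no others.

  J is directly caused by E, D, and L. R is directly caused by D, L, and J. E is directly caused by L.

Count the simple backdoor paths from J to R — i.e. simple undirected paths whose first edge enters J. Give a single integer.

A backdoor path from J to R is any simple undirected path whose first edge points into J (i.e. leaves J via a parent).
Parents of J: {D, E, L}.
Enumerating:
  P1: J <- D -> R
  P2: J <- L -> R
  P3: J <- E <- L -> R
That exhausts the simple backdoor paths. Count: 3.

3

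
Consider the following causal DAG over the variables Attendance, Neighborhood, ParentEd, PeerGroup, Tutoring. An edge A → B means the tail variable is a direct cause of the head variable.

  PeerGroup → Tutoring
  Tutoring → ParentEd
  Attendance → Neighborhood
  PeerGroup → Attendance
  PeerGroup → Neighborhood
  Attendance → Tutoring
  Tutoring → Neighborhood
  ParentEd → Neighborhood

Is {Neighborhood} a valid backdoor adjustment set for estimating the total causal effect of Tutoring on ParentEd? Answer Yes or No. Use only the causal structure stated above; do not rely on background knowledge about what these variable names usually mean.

Backdoor paths from Tutoring to ParentEd (paths whose first edge points into Tutoring):
  P1: Tutoring <- PeerGroup -> Attendance -> Neighborhood <- ParentEd
  P2: Tutoring <- PeerGroup -> Neighborhood <- ParentEd
  P3: Tutoring <- Attendance <- PeerGroup -> Neighborhood <- ParentEd
  P4: Tutoring <- Attendance -> Neighborhood <- ParentEd
Condition 1 (no descendant of Tutoring in the set): FAILS — Neighborhood is a descendant of Tutoring.
Condition 2 (every backdoor path blocked by {Neighborhood}):
  P1: open — collider(s) Neighborhood are conditioned on (or have a conditioned descendant) and no non-collider on the path is in the set.
  P2: open — collider(s) Neighborhood are conditioned on (or have a conditioned descendant) and no non-collider on the path is in the set.
  P3: open — collider(s) Neighborhood are conditioned on (or have a conditioned descendant) and no non-collider on the path is in the set.
  P4: open — collider(s) Neighborhood are conditioned on (or have a conditioned descendant) and no non-collider on the path is in the set.
{Neighborhood} does not satisfy the backdoor criterion.

No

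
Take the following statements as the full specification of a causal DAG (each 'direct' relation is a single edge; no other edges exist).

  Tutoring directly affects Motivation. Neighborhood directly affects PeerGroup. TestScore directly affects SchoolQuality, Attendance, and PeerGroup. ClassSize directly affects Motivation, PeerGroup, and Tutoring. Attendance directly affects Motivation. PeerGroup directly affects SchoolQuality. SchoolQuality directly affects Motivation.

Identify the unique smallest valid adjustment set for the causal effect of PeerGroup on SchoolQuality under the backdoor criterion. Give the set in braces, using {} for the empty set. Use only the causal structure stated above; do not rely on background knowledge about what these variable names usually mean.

Variables eligible for adjustment (non-descendants of PeerGroup, excluding PeerGroup and SchoolQuality): {Attendance, ClassSize, Neighborhood, TestScore, Tutoring}.
Backdoor paths from PeerGroup to SchoolQuality:
  P1: PeerGroup <- TestScore -> Attendance -> Motivation <- SchoolQuality
  P2: PeerGroup <- TestScore -> SchoolQuality
  P3: PeerGroup <- ClassSize -> Tutoring -> Motivation <- Attendance <- TestScore -> SchoolQuality
  P4: PeerGroup <- ClassSize -> Tutoring -> Motivation <- SchoolQuality
  P5: PeerGroup <- ClassSize -> Motivation <- Attendance <- TestScore -> SchoolQuality
  P6: PeerGroup <- ClassSize -> Motivation <- SchoolQuality
The empty set is not sufficient: P2 (PeerGroup <- TestScore -> SchoolQuality) has no collider blocking it and no conditioned non-collider, so it is open.
Try {TestScore}:
  P1: blocked at fork node TestScore ∈ conditioning set.
  P2: blocked at fork node TestScore ∈ conditioning set.
  P3: blocked at collider Motivation (neither it nor any descendant is in the conditioning set).
  P4: blocked at collider Motivation (neither it nor any descendant is in the conditioning set).
  P5: blocked at collider Motivation (neither it nor any descendant is in the conditioning set).
  P6: blocked at collider Motivation (neither it nor any descendant is in the conditioning set).
{TestScore} contains no descendant of PeerGroup and blocks every backdoor path.
No other singleton works — e.g. {Neighborhood} leaves P2 open — so {TestScore} is the unique smallest valid adjustment set.

{TestScore}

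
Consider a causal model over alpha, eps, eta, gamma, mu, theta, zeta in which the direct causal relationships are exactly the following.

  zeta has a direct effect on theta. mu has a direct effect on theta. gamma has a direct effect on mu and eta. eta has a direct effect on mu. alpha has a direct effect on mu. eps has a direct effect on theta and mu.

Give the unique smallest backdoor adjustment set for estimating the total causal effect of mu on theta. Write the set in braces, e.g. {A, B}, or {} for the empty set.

{eps}

Variables eligible for adjustment (non-descendants of mu, excluding mu and theta): {alpha, eps, eta, gamma, zeta}.
Backdoor paths from mu to theta:
  P1: mu <- eps -> theta
The empty set is not sufficient: P1 (mu <- eps -> theta) has no collider blocking it and no conditioned non-collider, so it is open.
Try {eps}:
  P1: blocked at fork node eps ∈ conditioning set.
{eps} contains no descendant of mu and blocks every backdoor path.
No other singleton works — e.g. {gamma} leaves P1 open — so {eps} is the unique smallest valid adjustment set.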